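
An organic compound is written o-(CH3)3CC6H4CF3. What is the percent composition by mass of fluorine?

28.18%

Element totals:
  C: 11
  H: 13
  F: 3
Molecular formula: C11H13F3.
Molar mass = 202.219 g/mol.
Mass from F: 3 × 18.998 = 56.994 g/mol.
%F = 56.994 / 202.219 × 100 = 28.18%.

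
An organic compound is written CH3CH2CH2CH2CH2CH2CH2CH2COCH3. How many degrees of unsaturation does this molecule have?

1

Atom tally by fragment:
  CH3 → C:1 H:3
  CH2 → C:1 H:2
  CH2 → C:1 H:2
  CH2 → C:1 H:2
  CH2 → C:1 H:2
  CH2 → C:1 H:2
  CH2 → C:1 H:2
  CH2COCH3 → C:3 H:5 O:1
Element totals:
  C: 10
  H: 20
  O: 1
Molecular formula: C10H20O.
DoU = (2C + 2 + N − H − X) / 2 = (2·10 + 2 + 0 − 20 − 0) / 2 = 1.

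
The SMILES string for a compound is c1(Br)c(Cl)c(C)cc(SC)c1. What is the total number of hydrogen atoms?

8

Atom tally by fragment:
  benzene ring core → C:6 H:6
  (− 4 ring H displaced by substituents)
  + Br → Br:1
  + Cl → Cl:1
  + CH3 → C:1 H:3
  + SCH3 → C:1 H:3 S:1
Element totals:
  C: 8
  H: 8
  Br: 1
  Cl: 1
  S: 1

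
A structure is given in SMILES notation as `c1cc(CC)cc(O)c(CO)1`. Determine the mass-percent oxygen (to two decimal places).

21.02%

Atom tally by fragment:
  benzene ring core → C:6 H:6
  (− 3 ring H displaced by substituents)
  + C2H5 → C:2 H:5
  + OH → O:1 H:1
  + CH2OH → C:1 H:3 O:1
Element totals:
  C: 9
  H: 12
  O: 2
Molecular formula: C9H12O2.
Molar mass = 152.193 g/mol.
Mass from O: 2 × 15.999 = 31.998 g/mol.
%O = 31.998 / 152.193 × 100 = 21.02%.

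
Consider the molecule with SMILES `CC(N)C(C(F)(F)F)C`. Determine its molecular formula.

Atom tally by fragment:
  CH3 → C:1 H:3
  CH(NH2) → C:1 H:3 N:1
  CH(CF3) → C:2 H:1 F:3
  CH3 → C:1 H:3
Element totals:
  C: 5
  H: 10
  F: 3
  N: 1

C5H10F3N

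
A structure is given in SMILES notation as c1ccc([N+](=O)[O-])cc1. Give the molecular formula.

C6H5NO2

Atom tally by fragment:
  benzene ring core → C:6 H:6
  (− 1 ring H displaced by substituents)
  + NO2 → N:1 O:2
Element totals:
  C: 6
  H: 5
  N: 1
  O: 2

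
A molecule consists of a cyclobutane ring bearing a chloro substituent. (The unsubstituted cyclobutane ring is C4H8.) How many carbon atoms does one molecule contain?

Atom tally by fragment:
  cyclobutane ring core → C:4 H:8
  (− 1 ring H displaced by substituents)
  + Cl → Cl:1
Element totals:
  C: 4
  H: 7
  Cl: 1

4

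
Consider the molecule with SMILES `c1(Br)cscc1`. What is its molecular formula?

Atom tally by fragment:
  thiophene ring core → C:4 H:4 S:1
  (− 1 ring H displaced by substituents)
  + Br → Br:1
Element totals:
  C: 4
  H: 3
  Br: 1
  S: 1

C4H3BrS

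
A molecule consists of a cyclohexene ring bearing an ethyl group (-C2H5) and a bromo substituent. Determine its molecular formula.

Atom tally by fragment:
  cyclohexene ring core → C:6 H:10
  (− 2 ring H displaced by substituents)
  + C2H5 → C:2 H:5
  + Br → Br:1
Element totals:
  C: 8
  H: 13
  Br: 1

C8H13Br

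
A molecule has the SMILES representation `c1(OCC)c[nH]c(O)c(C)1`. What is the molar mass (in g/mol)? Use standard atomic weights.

141.17 g/mol

Atom tally by fragment:
  pyrrole ring core → C:4 H:5 N:1
  (− 3 ring H displaced by substituents)
  + OC2H5 → C:2 H:5 O:1
  + OH → O:1 H:1
  + CH3 → C:1 H:3
Element totals:
  C: 7
  H: 11
  N: 1
  O: 2
Molecular formula: C7H11NO2.
  M = 7(12.011) + 11(1.008) + 14.007 + 2(15.999)
    = 84.077 + 11.088 + 14.007 + 31.998 = 141.170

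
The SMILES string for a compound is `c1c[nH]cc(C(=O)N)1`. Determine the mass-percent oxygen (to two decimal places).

14.53%

Atom tally by fragment:
  pyrrole ring core → C:4 H:5 N:1
  (− 1 ring H displaced by substituents)
  + CONH2 → C:1 H:2 O:1 N:1
Element totals:
  C: 5
  H: 6
  N: 2
  O: 1
Molecular formula: C5H6N2O.
Molar mass = 110.116 g/mol.
Mass from O: 1 × 15.999 = 15.999 g/mol.
%O = 15.999 / 110.116 × 100 = 14.53%.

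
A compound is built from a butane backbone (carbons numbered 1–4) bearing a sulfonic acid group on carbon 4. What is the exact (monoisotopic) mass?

138.0351

Atom tally by fragment:
  CH3 → C:1 H:3
  CH2 → C:1 H:2
  CH2 → C:1 H:2
  CH2SO3H → C:1 H:3 S:1 O:3
Element totals:
  C: 4
  H: 10
  O: 3
  S: 1
Molecular formula: C4H10O3S.
  M = 4(12.0) + 10(1.007825) + 3(15.994915) + 31.972071
    = 48.000000 + 10.078250 + 47.984745 + 31.972071 = 138.035066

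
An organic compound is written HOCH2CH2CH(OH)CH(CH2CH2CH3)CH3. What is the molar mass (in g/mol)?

146.23 g/mol

Atom tally by fragment:
  HOCH2CH2 → C:2 H:5 O:1
  CH(OH) → C:1 H:2 O:1
  CH(CH2CH2CH3) → C:4 H:8
  CH3 → C:1 H:3
Element totals:
  C: 8
  H: 18
  O: 2
Molecular formula: C8H18O2.
  M = 8(12.011) + 18(1.008) + 2(15.999)
    = 96.088 + 18.144 + 31.998 = 146.230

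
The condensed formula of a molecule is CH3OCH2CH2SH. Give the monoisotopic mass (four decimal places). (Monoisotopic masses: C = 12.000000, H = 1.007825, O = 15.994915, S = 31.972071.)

Atom tally by fragment:
  CH3OCH2 → C:2 H:5 O:1
  CH2SH → C:1 H:3 S:1
Element totals:
  C: 3
  H: 8
  O: 1
  S: 1
Molecular formula: C3H8OS.
  M = 3(12.0) + 8(1.007825) + 15.994915 + 31.972071
    = 36.000000 + 8.062600 + 15.994915 + 31.972071 = 92.029586

92.0296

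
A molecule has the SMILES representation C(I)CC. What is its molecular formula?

Atom tally by fragment:
  ICH2 → C:1 H:2 I:1
  CH2 → C:1 H:2
  CH3 → C:1 H:3
Element totals:
  C: 3
  H: 7
  I: 1

C3H7I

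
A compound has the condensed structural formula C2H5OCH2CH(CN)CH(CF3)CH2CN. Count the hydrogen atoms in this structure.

Element totals:
  C: 9
  H: 11
  F: 3
  N: 2
  O: 1

11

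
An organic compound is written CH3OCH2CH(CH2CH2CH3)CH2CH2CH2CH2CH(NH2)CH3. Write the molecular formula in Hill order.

C12H27NO

Atom tally by fragment:
  CH3OCH2 → C:2 H:5 O:1
  CH(CH2CH2CH3) → C:4 H:8
  CH2 → C:1 H:2
  CH2 → C:1 H:2
  CH2 → C:1 H:2
  CH2 → C:1 H:2
  CH(NH2) → C:1 H:3 N:1
  CH3 → C:1 H:3
Element totals:
  C: 12
  H: 27
  N: 1
  O: 1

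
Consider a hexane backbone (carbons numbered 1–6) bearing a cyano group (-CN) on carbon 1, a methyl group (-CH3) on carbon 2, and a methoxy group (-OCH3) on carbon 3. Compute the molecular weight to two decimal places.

155.24 g/mol

Atom tally by fragment:
  NCCH2 → C:2 H:2 N:1
  CH(CH3) → C:2 H:4
  CH(OCH3) → C:2 H:4 O:1
  CH2 → C:1 H:2
  CH2 → C:1 H:2
  CH3 → C:1 H:3
Element totals:
  C: 9
  H: 17
  N: 1
  O: 1
Molecular formula: C9H17NO.
  M = 9(12.011) + 17(1.008) + 14.007 + 15.999
    = 108.099 + 17.136 + 14.007 + 15.999 = 155.241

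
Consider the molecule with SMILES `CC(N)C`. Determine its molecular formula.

C3H9N

Atom tally by fragment:
  CH3 → C:1 H:3
  CH(NH2) → C:1 H:3 N:1
  CH3 → C:1 H:3
Element totals:
  C: 3
  H: 9
  N: 1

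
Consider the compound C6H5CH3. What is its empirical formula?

Atom tally by fragment:
  benzene ring core → C:6 H:6
  (− 1 ring H displaced by substituents)
  + CH3 → C:1 H:3
Element totals:
  C: 7
  H: 8
Molecular formula: C7H8.
gcd of subscripts (7, 8) = 1, so the empirical formula equals the molecular formula.

C7H8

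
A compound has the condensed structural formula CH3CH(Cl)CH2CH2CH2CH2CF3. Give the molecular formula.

Atom tally by fragment:
  CH3 → C:1 H:3
  CH(Cl) → C:1 H:1 Cl:1
  CH2 → C:1 H:2
  CH2 → C:1 H:2
  CH2 → C:1 H:2
  CH2CF3 → C:2 H:2 F:3
Element totals:
  C: 7
  H: 12
  Cl: 1
  F: 3

C7H12ClF3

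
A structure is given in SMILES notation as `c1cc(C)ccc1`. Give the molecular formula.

Atom tally by fragment:
  benzene ring core → C:6 H:6
  (− 1 ring H displaced by substituents)
  + CH3 → C:1 H:3
Element totals:
  C: 7
  H: 8

C7H8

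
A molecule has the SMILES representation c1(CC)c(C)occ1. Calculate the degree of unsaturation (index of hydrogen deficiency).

Atom tally by fragment:
  furan ring core → C:4 H:4 O:1
  (− 2 ring H displaced by substituents)
  + C2H5 → C:2 H:5
  + CH3 → C:1 H:3
Element totals:
  C: 7
  H: 10
  O: 1
Molecular formula: C7H10O.
DoU = (2C + 2 + N − H − X) / 2 = (2·7 + 2 + 0 − 10 − 0) / 2 = 3.

3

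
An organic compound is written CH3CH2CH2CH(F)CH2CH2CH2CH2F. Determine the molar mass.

Element totals:
  C: 8
  H: 16
  F: 2
Molecular formula: C8H16F2.
  M = 8(12.011) + 16(1.008) + 2(18.998)
    = 96.088 + 16.128 + 37.996 = 150.212

150.21 g/mol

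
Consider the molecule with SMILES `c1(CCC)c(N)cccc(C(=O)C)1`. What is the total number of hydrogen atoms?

15

Atom tally by fragment:
  benzene ring core → C:6 H:6
  (− 3 ring H displaced by substituents)
  + CH2CH2CH3 → C:3 H:7
  + NH2 → N:1 H:2
  + COCH3 → C:2 H:3 O:1
Element totals:
  C: 11
  H: 15
  N: 1
  O: 1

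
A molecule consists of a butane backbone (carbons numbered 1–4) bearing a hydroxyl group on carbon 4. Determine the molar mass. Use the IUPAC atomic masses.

Atom tally by fragment:
  CH3 → C:1 H:3
  CH2 → C:1 H:2
  CH2 → C:1 H:2
  CH2OH → C:1 H:3 O:1
Element totals:
  C: 4
  H: 10
  O: 1
Molecular formula: C4H10O.
  M = 4(12.011) + 10(1.008) + 15.999
    = 48.044 + 10.080 + 15.999 = 74.123

74.12 g/mol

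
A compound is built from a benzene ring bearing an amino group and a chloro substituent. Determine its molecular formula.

Atom tally by fragment:
  benzene ring core → C:6 H:6
  (− 2 ring H displaced by substituents)
  + NH2 → N:1 H:2
  + Cl → Cl:1
Element totals:
  C: 6
  H: 6
  Cl: 1
  N: 1

C6H6ClN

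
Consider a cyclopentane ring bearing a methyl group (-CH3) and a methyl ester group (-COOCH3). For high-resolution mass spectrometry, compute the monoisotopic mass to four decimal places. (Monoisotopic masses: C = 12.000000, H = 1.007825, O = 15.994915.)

Atom tally by fragment:
  cyclopentane ring core → C:5 H:10
  (− 2 ring H displaced by substituents)
  + CH3 → C:1 H:3
  + COOCH3 → C:2 H:3 O:2
Element totals:
  C: 8
  H: 14
  O: 2
Molecular formula: C8H14O2.
  M = 8(12.0) + 14(1.007825) + 2(15.994915)
    = 96.000000 + 14.109550 + 31.989830 = 142.099380

142.0994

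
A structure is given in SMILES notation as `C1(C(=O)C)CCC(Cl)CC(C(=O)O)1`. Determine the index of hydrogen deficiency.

Atom tally by fragment:
  cyclohexane ring core → C:6 H:12
  (− 3 ring H displaced by substituents)
  + COCH3 → C:2 H:3 O:1
  + Cl → Cl:1
  + COOH → C:1 H:1 O:2
Element totals:
  C: 9
  H: 13
  Cl: 1
  O: 3
Molecular formula: C9H13ClO3.
DoU = (2C + 2 + N − H − X) / 2 = (2·9 + 2 + 0 − 13 − 1) / 2 = 3.

3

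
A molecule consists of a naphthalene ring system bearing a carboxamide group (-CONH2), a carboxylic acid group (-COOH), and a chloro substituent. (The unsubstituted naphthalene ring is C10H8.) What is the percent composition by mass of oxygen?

19.23%

Atom tally by fragment:
  naphthalene ring system core → C:10 H:8
  (− 3 ring H displaced by substituents)
  + CONH2 → C:1 H:2 O:1 N:1
  + COOH → C:1 H:1 O:2
  + Cl → Cl:1
Element totals:
  C: 12
  H: 8
  Cl: 1
  N: 1
  O: 3
Molecular formula: C12H8ClNO3.
Molar mass = 249.650 g/mol.
Mass from O: 3 × 15.999 = 47.997 g/mol.
%O = 47.997 / 249.650 × 100 = 19.23%.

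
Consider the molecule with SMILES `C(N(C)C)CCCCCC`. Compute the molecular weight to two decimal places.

Atom tally by fragment:
  (CH3)2NCH2 → C:3 H:8 N:1
  CH2 → C:1 H:2
  CH2 → C:1 H:2
  CH2 → C:1 H:2
  CH2 → C:1 H:2
  CH2 → C:1 H:2
  CH3 → C:1 H:3
Element totals:
  C: 9
  H: 21
  N: 1
Molecular formula: C9H21N.
  M = 9(12.011) + 21(1.008) + 14.007
    = 108.099 + 21.168 + 14.007 = 143.274

143.27 g/mol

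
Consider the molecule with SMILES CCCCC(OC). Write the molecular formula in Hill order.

C6H14O

Atom tally by fragment:
  CH3 → C:1 H:3
  CH2 → C:1 H:2
  CH2 → C:1 H:2
  CH2 → C:1 H:2
  CH2OCH3 → C:2 H:5 O:1
Element totals:
  C: 6
  H: 14
  O: 1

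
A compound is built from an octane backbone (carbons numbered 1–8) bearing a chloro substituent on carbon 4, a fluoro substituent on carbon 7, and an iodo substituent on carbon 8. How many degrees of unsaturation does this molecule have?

Atom tally by fragment:
  CH3 → C:1 H:3
  CH2 → C:1 H:2
  CH2 → C:1 H:2
  CH(Cl) → C:1 H:1 Cl:1
  CH2 → C:1 H:2
  CH2 → C:1 H:2
  CH(F) → C:1 H:1 F:1
  CH2I → C:1 H:2 I:1
Element totals:
  C: 8
  H: 15
  Cl: 1
  F: 1
  I: 1
Molecular formula: C8H15ClFI.
DoU = (2C + 2 + N − H − X) / 2 = (2·8 + 2 + 0 − 15 − 3) / 2 = 0.

0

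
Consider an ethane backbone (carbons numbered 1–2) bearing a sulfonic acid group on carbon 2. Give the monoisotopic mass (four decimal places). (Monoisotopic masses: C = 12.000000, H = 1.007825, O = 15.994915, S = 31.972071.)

110.0038

Atom tally by fragment:
  CH3 → C:1 H:3
  CH2SO3H → C:1 H:3 S:1 O:3
Element totals:
  C: 2
  H: 6
  O: 3
  S: 1
Molecular formula: C2H6O3S.
  M = 2(12.0) + 6(1.007825) + 3(15.994915) + 31.972071
    = 24.000000 + 6.046950 + 47.984745 + 31.972071 = 110.003766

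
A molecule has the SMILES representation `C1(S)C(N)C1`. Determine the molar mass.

89.16 g/mol

Atom tally by fragment:
  cyclopropane ring core → C:3 H:6
  (− 2 ring H displaced by substituents)
  + SH → S:1 H:1
  + NH2 → N:1 H:2
Element totals:
  C: 3
  H: 7
  N: 1
  S: 1
Molecular formula: C3H7NS.
  M = 3(12.011) + 7(1.008) + 14.007 + 32.06
    = 36.033 + 7.056 + 14.007 + 32.060 = 89.156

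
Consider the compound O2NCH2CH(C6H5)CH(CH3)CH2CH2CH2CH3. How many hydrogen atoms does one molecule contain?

21

Atom tally by fragment:
  O2NCH2 → C:1 H:2 N:1 O:2
  CH(C6H5) → C:7 H:6
  CH(CH3) → C:2 H:4
  CH2 → C:1 H:2
  CH2 → C:1 H:2
  CH2 → C:1 H:2
  CH3 → C:1 H:3
Element totals:
  C: 14
  H: 21
  N: 1
  O: 2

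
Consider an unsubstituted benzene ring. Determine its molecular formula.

Atom tally by fragment:
  benzene ring core → C:6 H:6
Element totals:
  C: 6
  H: 6

C6H6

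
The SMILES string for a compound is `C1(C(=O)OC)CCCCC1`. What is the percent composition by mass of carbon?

67.57%

Atom tally by fragment:
  cyclohexane ring core → C:6 H:12
  (− 1 ring H displaced by substituents)
  + COOCH3 → C:2 H:3 O:2
Element totals:
  C: 8
  H: 14
  O: 2
Molecular formula: C8H14O2.
Molar mass = 142.198 g/mol.
Mass from C: 8 × 12.011 = 96.088 g/mol.
%C = 96.088 / 142.198 × 100 = 67.57%.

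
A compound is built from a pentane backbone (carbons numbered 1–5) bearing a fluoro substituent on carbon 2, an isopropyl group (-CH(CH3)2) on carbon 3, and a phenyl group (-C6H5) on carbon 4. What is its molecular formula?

C14H21F

Atom tally by fragment:
  CH3 → C:1 H:3
  CH(F) → C:1 H:1 F:1
  CH(CH(CH3)2) → C:4 H:8
  CH(C6H5) → C:7 H:6
  CH3 → C:1 H:3
Element totals:
  C: 14
  H: 21
  F: 1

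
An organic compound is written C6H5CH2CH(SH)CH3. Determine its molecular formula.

Element totals:
  C: 9
  H: 12
  S: 1

C9H12S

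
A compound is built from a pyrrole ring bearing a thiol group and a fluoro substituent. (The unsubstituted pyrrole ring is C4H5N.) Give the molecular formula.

C4H4FNS

Atom tally by fragment:
  pyrrole ring core → C:4 H:5 N:1
  (− 2 ring H displaced by substituents)
  + SH → S:1 H:1
  + F → F:1
Element totals:
  C: 4
  H: 4
  F: 1
  N: 1
  S: 1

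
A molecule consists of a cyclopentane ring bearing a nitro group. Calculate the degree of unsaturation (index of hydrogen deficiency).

2

Atom tally by fragment:
  cyclopentane ring core → C:5 H:10
  (− 1 ring H displaced by substituents)
  + NO2 → N:1 O:2
Element totals:
  C: 5
  H: 9
  N: 1
  O: 2
Molecular formula: C5H9NO2.
DoU = (2C + 2 + N − H − X) / 2 = (2·5 + 2 + 1 − 9 − 0) / 2 = 2.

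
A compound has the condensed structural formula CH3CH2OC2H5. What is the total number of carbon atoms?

4

Atom tally by fragment:
  CH3 → C:1 H:3
  CH2OC2H5 → C:3 H:7 O:1
Element totals:
  C: 4
  H: 10
  O: 1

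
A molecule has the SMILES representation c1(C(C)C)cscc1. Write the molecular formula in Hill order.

C7H10S

Atom tally by fragment:
  thiophene ring core → C:4 H:4 S:1
  (− 1 ring H displaced by substituents)
  + CH(CH3)2 → C:3 H:7
Element totals:
  C: 7
  H: 10
  S: 1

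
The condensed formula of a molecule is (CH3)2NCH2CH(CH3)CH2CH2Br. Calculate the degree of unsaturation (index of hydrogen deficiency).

0

Element totals:
  C: 7
  H: 16
  Br: 1
  N: 1
Molecular formula: C7H16BrN.
DoU = (2C + 2 + N − H − X) / 2 = (2·7 + 2 + 1 − 16 − 1) / 2 = 0.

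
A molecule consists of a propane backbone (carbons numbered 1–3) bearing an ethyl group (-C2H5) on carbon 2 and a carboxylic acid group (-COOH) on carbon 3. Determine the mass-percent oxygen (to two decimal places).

Atom tally by fragment:
  CH3 → C:1 H:3
  CH(C2H5) → C:3 H:6
  CH2COOH → C:2 H:3 O:2
Element totals:
  C: 6
  H: 12
  O: 2
Molecular formula: C6H12O2.
Molar mass = 116.160 g/mol.
Mass from O: 2 × 15.999 = 31.998 g/mol.
%O = 31.998 / 116.160 × 100 = 27.55%.

27.55%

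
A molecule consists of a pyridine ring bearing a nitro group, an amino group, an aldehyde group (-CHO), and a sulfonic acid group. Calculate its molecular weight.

247.18 g/mol

Atom tally by fragment:
  pyridine ring core → C:5 H:5 N:1
  (− 4 ring H displaced by substituents)
  + NO2 → N:1 O:2
  + NH2 → N:1 H:2
  + CHO → C:1 H:1 O:1
  + SO3H → S:1 O:3 H:1
Element totals:
  C: 6
  H: 5
  N: 3
  O: 6
  S: 1
Molecular formula: C6H5N3O6S.
  M = 6(12.011) + 5(1.008) + 3(14.007) + 6(15.999) + 32.06
    = 72.066 + 5.040 + 42.021 + 95.994 + 32.060 = 247.181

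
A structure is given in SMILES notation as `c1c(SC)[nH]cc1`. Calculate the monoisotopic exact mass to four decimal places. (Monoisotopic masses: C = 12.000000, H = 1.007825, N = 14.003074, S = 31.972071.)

113.0299

Atom tally by fragment:
  pyrrole ring core → C:4 H:5 N:1
  (− 1 ring H displaced by substituents)
  + SCH3 → C:1 H:3 S:1
Element totals:
  C: 5
  H: 7
  N: 1
  S: 1
Molecular formula: C5H7NS.
  M = 5(12.0) + 7(1.007825) + 14.003074 + 31.972071
    = 60.000000 + 7.054775 + 14.003074 + 31.972071 = 113.029920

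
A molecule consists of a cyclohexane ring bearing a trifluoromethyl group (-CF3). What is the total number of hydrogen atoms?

11

Atom tally by fragment:
  cyclohexane ring core → C:6 H:12
  (− 1 ring H displaced by substituents)
  + CF3 → C:1 F:3
Element totals:
  C: 7
  H: 11
  F: 3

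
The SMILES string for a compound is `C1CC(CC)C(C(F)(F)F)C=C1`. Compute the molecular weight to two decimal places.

Atom tally by fragment:
  cyclohexene ring core → C:6 H:10
  (− 2 ring H displaced by substituents)
  + C2H5 → C:2 H:5
  + CF3 → C:1 F:3
Element totals:
  C: 9
  H: 13
  F: 3
Molecular formula: C9H13F3.
  M = 9(12.011) + 13(1.008) + 3(18.998)
    = 108.099 + 13.104 + 56.994 = 178.197

178.20 g/mol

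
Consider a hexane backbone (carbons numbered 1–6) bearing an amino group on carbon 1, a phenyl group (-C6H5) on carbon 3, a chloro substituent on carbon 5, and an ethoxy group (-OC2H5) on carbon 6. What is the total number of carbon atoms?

Atom tally by fragment:
  H2NCH2 → C:1 H:4 N:1
  CH2 → C:1 H:2
  CH(C6H5) → C:7 H:6
  CH2 → C:1 H:2
  CH(Cl) → C:1 H:1 Cl:1
  CH2OC2H5 → C:3 H:7 O:1
Element totals:
  C: 14
  H: 22
  Cl: 1
  N: 1
  O: 1

14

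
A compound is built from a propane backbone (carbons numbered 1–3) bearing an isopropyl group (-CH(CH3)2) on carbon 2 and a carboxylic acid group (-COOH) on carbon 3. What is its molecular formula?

Atom tally by fragment:
  CH3 → C:1 H:3
  CH(CH(CH3)2) → C:4 H:8
  CH2COOH → C:2 H:3 O:2
Element totals:
  C: 7
  H: 14
  O: 2

C7H14O2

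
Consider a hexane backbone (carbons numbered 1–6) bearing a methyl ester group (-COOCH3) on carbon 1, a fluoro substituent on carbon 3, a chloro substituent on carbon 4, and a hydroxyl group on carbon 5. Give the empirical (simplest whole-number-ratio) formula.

C8H14ClFO3

Atom tally by fragment:
  CH3OOCCH2 → C:3 H:5 O:2
  CH2 → C:1 H:2
  CH(F) → C:1 H:1 F:1
  CH(Cl) → C:1 H:1 Cl:1
  CH(OH) → C:1 H:2 O:1
  CH3 → C:1 H:3
Element totals:
  C: 8
  H: 14
  Cl: 1
  F: 1
  O: 3
Molecular formula: C8H14ClFO3.
gcd of subscripts (8, 1, 1, 14, 3) = 1, so the empirical formula equals the molecular formula.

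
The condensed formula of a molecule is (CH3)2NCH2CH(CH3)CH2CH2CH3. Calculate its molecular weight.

129.25 g/mol

Element totals:
  C: 8
  H: 19
  N: 1
Molecular formula: C8H19N.
  M = 8(12.011) + 19(1.008) + 14.007
    = 96.088 + 19.152 + 14.007 = 129.247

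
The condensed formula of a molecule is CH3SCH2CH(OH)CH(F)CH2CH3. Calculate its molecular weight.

Atom tally by fragment:
  CH3SCH2 → C:2 H:5 S:1
  CH(OH) → C:1 H:2 O:1
  CH(F) → C:1 H:1 F:1
  CH2 → C:1 H:2
  CH3 → C:1 H:3
Element totals:
  C: 6
  H: 13
  F: 1
  O: 1
  S: 1
Molecular formula: C6H13FOS.
  M = 6(12.011) + 13(1.008) + 18.998 + 15.999 + 32.06
    = 72.066 + 13.104 + 18.998 + 15.999 + 32.060 = 152.227

152.23 g/mol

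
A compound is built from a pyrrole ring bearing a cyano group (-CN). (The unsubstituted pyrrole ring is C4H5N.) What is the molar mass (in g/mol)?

92.10 g/mol

Atom tally by fragment:
  pyrrole ring core → C:4 H:5 N:1
  (− 1 ring H displaced by substituents)
  + CN → C:1 N:1
Element totals:
  C: 5
  H: 4
  N: 2
Molecular formula: C5H4N2.
  M = 5(12.011) + 4(1.008) + 2(14.007)
    = 60.055 + 4.032 + 28.014 = 92.101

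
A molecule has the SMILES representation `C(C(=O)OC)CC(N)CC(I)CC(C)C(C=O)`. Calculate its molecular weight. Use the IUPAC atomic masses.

Atom tally by fragment:
  CH3OOCCH2 → C:3 H:5 O:2
  CH2 → C:1 H:2
  CH(NH2) → C:1 H:3 N:1
  CH2 → C:1 H:2
  CH(I) → C:1 H:1 I:1
  CH2 → C:1 H:2
  CH(CH3) → C:2 H:4
  CH2CHO → C:2 H:3 O:1
Element totals:
  C: 12
  H: 22
  I: 1
  N: 1
  O: 3
Molecular formula: C12H22INO3.
  M = 12(12.011) + 22(1.008) + 126.904 + 14.007 + 3(15.999)
    = 144.132 + 22.176 + 126.904 + 14.007 + 47.997 = 355.216

355.22 g/mol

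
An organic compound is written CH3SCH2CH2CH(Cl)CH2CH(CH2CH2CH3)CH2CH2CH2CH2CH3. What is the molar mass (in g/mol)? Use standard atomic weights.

Atom tally by fragment:
  CH3SCH2 → C:2 H:5 S:1
  CH2 → C:1 H:2
  CH(Cl) → C:1 H:1 Cl:1
  CH2 → C:1 H:2
  CH(CH2CH2CH3) → C:4 H:8
  CH2 → C:1 H:2
  CH2 → C:1 H:2
  CH2 → C:1 H:2
  CH2 → C:1 H:2
  CH3 → C:1 H:3
Element totals:
  C: 14
  H: 29
  Cl: 1
  S: 1
Molecular formula: C14H29ClS.
  M = 14(12.011) + 29(1.008) + 35.45 + 32.06
    = 168.154 + 29.232 + 35.450 + 32.060 = 264.896

264.90 g/mol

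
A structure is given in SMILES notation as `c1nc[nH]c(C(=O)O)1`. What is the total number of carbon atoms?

4

Atom tally by fragment:
  imidazole ring core → C:3 H:4 N:2
  (− 1 ring H displaced by substituents)
  + COOH → C:1 H:1 O:2
Element totals:
  C: 4
  H: 4
  N: 2
  O: 2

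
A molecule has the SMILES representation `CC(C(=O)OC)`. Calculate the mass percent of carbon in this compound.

Atom tally by fragment:
  CH3 → C:1 H:3
  CH2COOCH3 → C:3 H:5 O:2
Element totals:
  C: 4
  H: 8
  O: 2
Molecular formula: C4H8O2.
Molar mass = 88.106 g/mol.
Mass from C: 4 × 12.011 = 48.044 g/mol.
%C = 48.044 / 88.106 × 100 = 54.53%.

54.53%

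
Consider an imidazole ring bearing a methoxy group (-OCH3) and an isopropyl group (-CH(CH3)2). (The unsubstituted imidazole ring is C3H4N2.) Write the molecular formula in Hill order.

C7H12N2O

Atom tally by fragment:
  imidazole ring core → C:3 H:4 N:2
  (− 2 ring H displaced by substituents)
  + OCH3 → C:1 H:3 O:1
  + CH(CH3)2 → C:3 H:7
Element totals:
  C: 7
  H: 12
  N: 2
  O: 1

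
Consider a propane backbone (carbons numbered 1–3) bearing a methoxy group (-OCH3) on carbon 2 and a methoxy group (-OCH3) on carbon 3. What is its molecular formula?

C5H12O2

Atom tally by fragment:
  CH3 → C:1 H:3
  CH(OCH3) → C:2 H:4 O:1
  CH2OCH3 → C:2 H:5 O:1
Element totals:
  C: 5
  H: 12
  O: 2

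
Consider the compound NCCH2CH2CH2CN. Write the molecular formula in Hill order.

C5H6N2

Atom tally by fragment:
  NCCH2 → C:2 H:2 N:1
  CH2 → C:1 H:2
  CH2CN → C:2 H:2 N:1
Element totals:
  C: 5
  H: 6
  N: 2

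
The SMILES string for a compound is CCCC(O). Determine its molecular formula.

Atom tally by fragment:
  CH3 → C:1 H:3
  CH2 → C:1 H:2
  CH2 → C:1 H:2
  CH2OH → C:1 H:3 O:1
Element totals:
  C: 4
  H: 10
  O: 1

C4H10O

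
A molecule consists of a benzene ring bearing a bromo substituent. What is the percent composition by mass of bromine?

50.89%

Atom tally by fragment:
  benzene ring core → C:6 H:6
  (− 1 ring H displaced by substituents)
  + Br → Br:1
Element totals:
  C: 6
  H: 5
  Br: 1
Molecular formula: C6H5Br.
Molar mass = 157.010 g/mol.
Mass from Br: 1 × 79.904 = 79.904 g/mol.
%Br = 79.904 / 157.010 × 100 = 50.89%.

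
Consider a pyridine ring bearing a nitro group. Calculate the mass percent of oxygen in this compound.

25.78%

Atom tally by fragment:
  pyridine ring core → C:5 H:5 N:1
  (− 1 ring H displaced by substituents)
  + NO2 → N:1 O:2
Element totals:
  C: 5
  H: 4
  N: 2
  O: 2
Molecular formula: C5H4N2O2.
Molar mass = 124.099 g/mol.
Mass from O: 2 × 15.999 = 31.998 g/mol.
%O = 31.998 / 124.099 × 100 = 25.78%.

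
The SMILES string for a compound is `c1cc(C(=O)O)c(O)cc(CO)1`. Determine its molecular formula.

C8H8O4

Atom tally by fragment:
  benzene ring core → C:6 H:6
  (− 3 ring H displaced by substituents)
  + COOH → C:1 H:1 O:2
  + OH → O:1 H:1
  + CH2OH → C:1 H:3 O:1
Element totals:
  C: 8
  H: 8
  O: 4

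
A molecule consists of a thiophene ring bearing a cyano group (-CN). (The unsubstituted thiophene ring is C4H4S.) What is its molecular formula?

Atom tally by fragment:
  thiophene ring core → C:4 H:4 S:1
  (− 1 ring H displaced by substituents)
  + CN → C:1 N:1
Element totals:
  C: 5
  H: 3
  N: 1
  S: 1

C5H3NS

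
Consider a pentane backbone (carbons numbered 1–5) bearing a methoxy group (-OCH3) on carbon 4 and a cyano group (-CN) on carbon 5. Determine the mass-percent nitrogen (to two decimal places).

11.01%

Atom tally by fragment:
  CH3 → C:1 H:3
  CH2 → C:1 H:2
  CH2 → C:1 H:2
  CH(OCH3) → C:2 H:4 O:1
  CH2CN → C:2 H:2 N:1
Element totals:
  C: 7
  H: 13
  N: 1
  O: 1
Molecular formula: C7H13NO.
Molar mass = 127.187 g/mol.
Mass from N: 1 × 14.007 = 14.007 g/mol.
%N = 14.007 / 127.187 × 100 = 11.01%.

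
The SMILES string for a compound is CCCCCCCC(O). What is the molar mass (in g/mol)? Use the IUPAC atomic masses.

Atom tally by fragment:
  CH3 → C:1 H:3
  CH2 → C:1 H:2
  CH2 → C:1 H:2
  CH2 → C:1 H:2
  CH2 → C:1 H:2
  CH2 → C:1 H:2
  CH2 → C:1 H:2
  CH2OH → C:1 H:3 O:1
Element totals:
  C: 8
  H: 18
  O: 1
Molecular formula: C8H18O.
  M = 8(12.011) + 18(1.008) + 15.999
    = 96.088 + 18.144 + 15.999 = 130.231

130.23 g/mol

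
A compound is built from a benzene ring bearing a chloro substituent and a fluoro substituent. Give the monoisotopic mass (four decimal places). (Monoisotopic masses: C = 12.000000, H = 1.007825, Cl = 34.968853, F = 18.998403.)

Atom tally by fragment:
  benzene ring core → C:6 H:6
  (− 2 ring H displaced by substituents)
  + Cl → Cl:1
  + F → F:1
Element totals:
  C: 6
  H: 4
  Cl: 1
  F: 1
Molecular formula: C6H4ClF.
  M = 6(12.0) + 4(1.007825) + 34.968853 + 18.998403
    = 72.000000 + 4.031300 + 34.968853 + 18.998403 = 129.998556

129.9986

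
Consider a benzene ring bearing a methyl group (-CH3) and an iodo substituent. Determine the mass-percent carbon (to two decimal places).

Atom tally by fragment:
  benzene ring core → C:6 H:6
  (− 2 ring H displaced by substituents)
  + CH3 → C:1 H:3
  + I → I:1
Element totals:
  C: 7
  H: 7
  I: 1
Molecular formula: C7H7I.
Molar mass = 218.037 g/mol.
Mass from C: 7 × 12.011 = 84.077 g/mol.
%C = 84.077 / 218.037 × 100 = 38.56%.

38.56%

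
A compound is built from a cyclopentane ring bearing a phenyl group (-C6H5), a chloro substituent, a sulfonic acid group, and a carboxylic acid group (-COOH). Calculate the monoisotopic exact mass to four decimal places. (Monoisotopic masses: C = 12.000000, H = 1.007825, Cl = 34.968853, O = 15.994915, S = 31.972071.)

304.0172

Atom tally by fragment:
  cyclopentane ring core → C:5 H:10
  (− 4 ring H displaced by substituents)
  + C6H5 → C:6 H:5
  + Cl → Cl:1
  + SO3H → S:1 O:3 H:1
  + COOH → C:1 H:1 O:2
Element totals:
  C: 12
  H: 13
  Cl: 1
  O: 5
  S: 1
Molecular formula: C12H13ClO5S.
  M = 12(12.0) + 13(1.007825) + 34.968853 + 5(15.994915) + 31.972071
    = 144.000000 + 13.101725 + 34.968853 + 79.974575 + 31.972071 = 304.017224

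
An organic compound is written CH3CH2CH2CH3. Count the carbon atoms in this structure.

4

Atom tally by fragment:
  CH3 → C:1 H:3
  CH2 → C:1 H:2
  CH2 → C:1 H:2
  CH3 → C:1 H:3
Element totals:
  C: 4
  H: 10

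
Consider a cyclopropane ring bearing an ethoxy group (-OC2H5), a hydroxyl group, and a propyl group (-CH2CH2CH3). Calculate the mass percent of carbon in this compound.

Atom tally by fragment:
  cyclopropane ring core → C:3 H:6
  (− 3 ring H displaced by substituents)
  + OC2H5 → C:2 H:5 O:1
  + OH → O:1 H:1
  + CH2CH2CH3 → C:3 H:7
Element totals:
  C: 8
  H: 16
  O: 2
Molecular formula: C8H16O2.
Molar mass = 144.214 g/mol.
Mass from C: 8 × 12.011 = 96.088 g/mol.
%C = 96.088 / 144.214 × 100 = 66.63%.

66.63%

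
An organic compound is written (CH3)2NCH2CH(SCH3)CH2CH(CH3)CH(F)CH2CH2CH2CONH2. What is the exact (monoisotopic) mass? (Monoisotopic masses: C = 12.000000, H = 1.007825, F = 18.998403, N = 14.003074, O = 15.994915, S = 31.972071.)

278.1828

Element totals:
  C: 13
  H: 27
  F: 1
  N: 2
  O: 1
  S: 1
Molecular formula: C13H27FN2OS.
  M = 13(12.0) + 27(1.007825) + 18.998403 + 2(14.003074) + 15.994915 + 31.972071
    = 156.000000 + 27.211275 + 18.998403 + 28.006148 + 15.994915 + 31.972071 = 278.182812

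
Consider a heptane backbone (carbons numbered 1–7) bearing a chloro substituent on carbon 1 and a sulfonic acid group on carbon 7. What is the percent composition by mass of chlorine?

Atom tally by fragment:
  ClCH2 → C:1 H:2 Cl:1
  CH2 → C:1 H:2
  CH2 → C:1 H:2
  CH2 → C:1 H:2
  CH2 → C:1 H:2
  CH2 → C:1 H:2
  CH2SO3H → C:1 H:3 S:1 O:3
Element totals:
  C: 7
  H: 15
  Cl: 1
  O: 3
  S: 1
Molecular formula: C7H15ClO3S.
Molar mass = 214.704 g/mol.
Mass from Cl: 1 × 35.45 = 35.450 g/mol.
%Cl = 35.450 / 214.704 × 100 = 16.51%.

16.51%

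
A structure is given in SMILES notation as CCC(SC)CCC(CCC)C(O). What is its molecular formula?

Atom tally by fragment:
  CH3 → C:1 H:3
  CH2 → C:1 H:2
  CH(SCH3) → C:2 H:4 S:1
  CH2 → C:1 H:2
  CH2 → C:1 H:2
  CH(CH2CH2CH3) → C:4 H:8
  CH2OH → C:1 H:3 O:1
Element totals:
  C: 11
  H: 24
  O: 1
  S: 1

C11H24OS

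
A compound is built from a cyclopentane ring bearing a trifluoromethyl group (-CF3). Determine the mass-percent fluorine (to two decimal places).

Atom tally by fragment:
  cyclopentane ring core → C:5 H:10
  (− 1 ring H displaced by substituents)
  + CF3 → C:1 F:3
Element totals:
  C: 6
  H: 9
  F: 3
Molecular formula: C6H9F3.
Molar mass = 138.132 g/mol.
Mass from F: 3 × 18.998 = 56.994 g/mol.
%F = 56.994 / 138.132 × 100 = 41.26%.

41.26%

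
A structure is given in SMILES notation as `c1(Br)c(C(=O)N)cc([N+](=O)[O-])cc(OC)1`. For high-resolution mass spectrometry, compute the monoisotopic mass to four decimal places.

Atom tally by fragment:
  benzene ring core → C:6 H:6
  (− 4 ring H displaced by substituents)
  + Br → Br:1
  + CONH2 → C:1 H:2 O:1 N:1
  + NO2 → N:1 O:2
  + OCH3 → C:1 H:3 O:1
Element totals:
  C: 8
  H: 7
  Br: 1
  N: 2
  O: 4
Molecular formula: C8H7BrN2O4.
  M = 8(12.0) + 7(1.007825) + 78.918338 + 2(14.003074) + 4(15.994915)
    = 96.000000 + 7.054775 + 78.918338 + 28.006148 + 63.979660 = 273.958921

273.9589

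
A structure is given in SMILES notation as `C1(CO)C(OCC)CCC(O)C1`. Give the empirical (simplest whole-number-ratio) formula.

C3H6O

Atom tally by fragment:
  cyclohexane ring core → C:6 H:12
  (− 3 ring H displaced by substituents)
  + CH2OH → C:1 H:3 O:1
  + OC2H5 → C:2 H:5 O:1
  + OH → O:1 H:1
Element totals:
  C: 9
  H: 18
  O: 3
Molecular formula: C9H18O3.
gcd of subscripts = 3; dividing each by 3:
  C: 9/3 = 3
  H: 18/3 = 6
  O: 3/3 = 1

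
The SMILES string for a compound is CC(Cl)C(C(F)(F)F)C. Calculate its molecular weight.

Atom tally by fragment:
  CH3 → C:1 H:3
  CH(Cl) → C:1 H:1 Cl:1
  CH(CF3) → C:2 H:1 F:3
  CH3 → C:1 H:3
Element totals:
  C: 5
  H: 8
  Cl: 1
  F: 3
Molecular formula: C5H8ClF3.
  M = 5(12.011) + 8(1.008) + 35.45 + 3(18.998)
    = 60.055 + 8.064 + 35.450 + 56.994 = 160.563

160.56 g/mol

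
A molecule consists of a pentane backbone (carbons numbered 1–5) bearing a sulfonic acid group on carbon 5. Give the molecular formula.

Atom tally by fragment:
  CH3 → C:1 H:3
  CH2 → C:1 H:2
  CH2 → C:1 H:2
  CH2 → C:1 H:2
  CH2SO3H → C:1 H:3 S:1 O:3
Element totals:
  C: 5
  H: 12
  O: 3
  S: 1

C5H12O3S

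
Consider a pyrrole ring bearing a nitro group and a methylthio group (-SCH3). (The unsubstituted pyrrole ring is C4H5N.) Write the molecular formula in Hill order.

Atom tally by fragment:
  pyrrole ring core → C:4 H:5 N:1
  (− 2 ring H displaced by substituents)
  + NO2 → N:1 O:2
  + SCH3 → C:1 H:3 S:1
Element totals:
  C: 5
  H: 6
  N: 2
  O: 2
  S: 1

C5H6N2O2S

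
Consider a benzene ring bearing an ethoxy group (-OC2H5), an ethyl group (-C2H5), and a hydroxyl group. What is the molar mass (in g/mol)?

166.22 g/mol

Atom tally by fragment:
  benzene ring core → C:6 H:6
  (− 3 ring H displaced by substituents)
  + OC2H5 → C:2 H:5 O:1
  + C2H5 → C:2 H:5
  + OH → O:1 H:1
Element totals:
  C: 10
  H: 14
  O: 2
Molecular formula: C10H14O2.
  M = 10(12.011) + 14(1.008) + 2(15.999)
    = 120.110 + 14.112 + 31.998 = 166.220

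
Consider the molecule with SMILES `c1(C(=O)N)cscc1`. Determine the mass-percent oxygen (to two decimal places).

Atom tally by fragment:
  thiophene ring core → C:4 H:4 S:1
  (− 1 ring H displaced by substituents)
  + CONH2 → C:1 H:2 O:1 N:1
Element totals:
  C: 5
  H: 5
  N: 1
  O: 1
  S: 1
Molecular formula: C5H5NOS.
Molar mass = 127.161 g/mol.
Mass from O: 1 × 15.999 = 15.999 g/mol.
%O = 15.999 / 127.161 × 100 = 12.58%.

12.58%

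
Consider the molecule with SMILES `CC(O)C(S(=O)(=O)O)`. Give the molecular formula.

Atom tally by fragment:
  CH3 → C:1 H:3
  CH(OH) → C:1 H:2 O:1
  CH2SO3H → C:1 H:3 S:1 O:3
Element totals:
  C: 3
  H: 8
  O: 4
  S: 1

C3H8O4S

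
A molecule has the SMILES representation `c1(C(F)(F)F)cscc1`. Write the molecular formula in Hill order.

C5H3F3S

Atom tally by fragment:
  thiophene ring core → C:4 H:4 S:1
  (− 1 ring H displaced by substituents)
  + CF3 → C:1 F:3
Element totals:
  C: 5
  H: 3
  F: 3
  S: 1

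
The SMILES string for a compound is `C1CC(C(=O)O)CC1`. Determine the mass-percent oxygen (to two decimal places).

Atom tally by fragment:
  cyclopentane ring core → C:5 H:10
  (− 1 ring H displaced by substituents)
  + COOH → C:1 H:1 O:2
Element totals:
  C: 6
  H: 10
  O: 2
Molecular formula: C6H10O2.
Molar mass = 114.144 g/mol.
Mass from O: 2 × 15.999 = 31.998 g/mol.
%O = 31.998 / 114.144 × 100 = 28.03%.

28.03%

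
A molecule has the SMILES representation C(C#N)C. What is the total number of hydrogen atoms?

Atom tally by fragment:
  NCCH2 → C:2 H:2 N:1
  CH3 → C:1 H:3
Element totals:
  C: 3
  H: 5
  N: 1

5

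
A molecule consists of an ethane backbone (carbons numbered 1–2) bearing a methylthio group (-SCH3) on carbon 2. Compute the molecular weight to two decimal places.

76.16 g/mol

Atom tally by fragment:
  CH3 → C:1 H:3
  CH2SCH3 → C:2 H:5 S:1
Element totals:
  C: 3
  H: 8
  S: 1
Molecular formula: C3H8S.
  M = 3(12.011) + 8(1.008) + 32.06
    = 36.033 + 8.064 + 32.060 = 76.157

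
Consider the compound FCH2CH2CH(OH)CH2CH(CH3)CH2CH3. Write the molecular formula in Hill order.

C8H17FO

Element totals:
  C: 8
  H: 17
  F: 1
  O: 1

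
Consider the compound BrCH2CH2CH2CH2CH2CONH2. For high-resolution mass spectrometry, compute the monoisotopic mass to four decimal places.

193.0102

Element totals:
  C: 6
  H: 12
  Br: 1
  N: 1
  O: 1
Molecular formula: C6H12BrNO.
  M = 6(12.0) + 12(1.007825) + 78.918338 + 14.003074 + 15.994915
    = 72.000000 + 12.093900 + 78.918338 + 14.003074 + 15.994915 = 193.010227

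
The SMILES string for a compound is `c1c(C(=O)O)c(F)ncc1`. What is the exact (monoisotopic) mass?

Atom tally by fragment:
  pyridine ring core → C:5 H:5 N:1
  (− 2 ring H displaced by substituents)
  + COOH → C:1 H:1 O:2
  + F → F:1
Element totals:
  C: 6
  H: 4
  F: 1
  N: 1
  O: 2
Molecular formula: C6H4FNO2.
  M = 6(12.0) + 4(1.007825) + 18.998403 + 14.003074 + 2(15.994915)
    = 72.000000 + 4.031300 + 18.998403 + 14.003074 + 31.989830 = 141.022607

141.0226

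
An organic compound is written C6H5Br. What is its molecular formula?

Atom tally by fragment:
  benzene ring core → C:6 H:6
  (− 1 ring H displaced by substituents)
  + Br → Br:1
Element totals:
  C: 6
  H: 5
  Br: 1

C6H5Br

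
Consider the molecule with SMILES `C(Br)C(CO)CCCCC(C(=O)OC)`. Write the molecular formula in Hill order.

Atom tally by fragment:
  BrCH2 → C:1 H:2 Br:1
  CH(CH2OH) → C:2 H:4 O:1
  CH2 → C:1 H:2
  CH2 → C:1 H:2
  CH2 → C:1 H:2
  CH2 → C:1 H:2
  CH2COOCH3 → C:3 H:5 O:2
Element totals:
  C: 10
  H: 19
  Br: 1
  O: 3

C10H19BrO3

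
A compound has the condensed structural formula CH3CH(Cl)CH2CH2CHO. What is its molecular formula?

Element totals:
  C: 5
  H: 9
  Cl: 1
  O: 1

C5H9ClO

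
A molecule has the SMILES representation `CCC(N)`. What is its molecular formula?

Atom tally by fragment:
  CH3 → C:1 H:3
  CH2 → C:1 H:2
  CH2NH2 → C:1 H:4 N:1
Element totals:
  C: 3
  H: 9
  N: 1

C3H9N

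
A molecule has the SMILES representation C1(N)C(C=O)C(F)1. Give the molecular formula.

C4H6FNO

Atom tally by fragment:
  cyclopropane ring core → C:3 H:6
  (− 3 ring H displaced by substituents)
  + NH2 → N:1 H:2
  + CHO → C:1 H:1 O:1
  + F → F:1
Element totals:
  C: 4
  H: 6
  F: 1
  N: 1
  O: 1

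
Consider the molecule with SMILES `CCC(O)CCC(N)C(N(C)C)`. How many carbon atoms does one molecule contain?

Atom tally by fragment:
  CH3 → C:1 H:3
  CH2 → C:1 H:2
  CH(OH) → C:1 H:2 O:1
  CH2 → C:1 H:2
  CH2 → C:1 H:2
  CH(NH2) → C:1 H:3 N:1
  CH2N(CH3)2 → C:3 H:8 N:1
Element totals:
  C: 9
  H: 22
  N: 2
  O: 1

9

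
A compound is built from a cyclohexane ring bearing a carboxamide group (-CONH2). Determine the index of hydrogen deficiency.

Atom tally by fragment:
  cyclohexane ring core → C:6 H:12
  (− 1 ring H displaced by substituents)
  + CONH2 → C:1 H:2 O:1 N:1
Element totals:
  C: 7
  H: 13
  N: 1
  O: 1
Molecular formula: C7H13NO.
DoU = (2C + 2 + N − H − X) / 2 = (2·7 + 2 + 1 − 13 − 0) / 2 = 2.

2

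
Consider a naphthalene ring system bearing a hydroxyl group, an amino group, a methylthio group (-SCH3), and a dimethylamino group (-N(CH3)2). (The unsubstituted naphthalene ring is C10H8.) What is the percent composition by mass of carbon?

Atom tally by fragment:
  naphthalene ring system core → C:10 H:8
  (− 4 ring H displaced by substituents)
  + OH → O:1 H:1
  + NH2 → N:1 H:2
  + SCH3 → C:1 H:3 S:1
  + N(CH3)2 → N:1 C:2 H:6
Element totals:
  C: 13
  H: 16
  N: 2
  O: 1
  S: 1
Molecular formula: C13H16N2OS.
Molar mass = 248.344 g/mol.
Mass from C: 13 × 12.011 = 156.143 g/mol.
%C = 156.143 / 248.344 × 100 = 62.87%.

62.87%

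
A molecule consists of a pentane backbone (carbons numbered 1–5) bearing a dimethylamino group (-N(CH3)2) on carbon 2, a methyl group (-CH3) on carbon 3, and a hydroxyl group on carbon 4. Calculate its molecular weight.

Atom tally by fragment:
  CH3 → C:1 H:3
  CH(N(CH3)2) → C:3 H:7 N:1
  CH(CH3) → C:2 H:4
  CH(OH) → C:1 H:2 O:1
  CH3 → C:1 H:3
Element totals:
  C: 8
  H: 19
  N: 1
  O: 1
Molecular formula: C8H19NO.
  M = 8(12.011) + 19(1.008) + 14.007 + 15.999
    = 96.088 + 19.152 + 14.007 + 15.999 = 145.246

145.25 g/mol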